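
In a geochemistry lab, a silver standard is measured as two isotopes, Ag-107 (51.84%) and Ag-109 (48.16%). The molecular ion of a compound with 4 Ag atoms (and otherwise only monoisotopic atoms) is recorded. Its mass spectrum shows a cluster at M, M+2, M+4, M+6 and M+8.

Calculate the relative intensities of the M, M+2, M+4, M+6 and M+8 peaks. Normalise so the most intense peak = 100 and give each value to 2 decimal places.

Expanding (0.5184 + 0.4816)^4:
P(M) = 0.5184^4 = 0.072220
P(M+2) = 4 × 0.5184^3 × 0.4816^1 = 0.268375
P(M+4) = 6 × 0.5184^2 × 0.4816^2 = 0.373985
P(M+6) = 4 × 0.5184^1 × 0.4816^3 = 0.231624
P(M+8) = 0.4816^4 = 0.053795
The M+4 peak is largest (0.373985); scaling to 100 gives 19.31 : 71.76 : 100.00 : 61.93 : 14.38.

19.31 : 71.76 : 100.00 : 61.93 : 14.38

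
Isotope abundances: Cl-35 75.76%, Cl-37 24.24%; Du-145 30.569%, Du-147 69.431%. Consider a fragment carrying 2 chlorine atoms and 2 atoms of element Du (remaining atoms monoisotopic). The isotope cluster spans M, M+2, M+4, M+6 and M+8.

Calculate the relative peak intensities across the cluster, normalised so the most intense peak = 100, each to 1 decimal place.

Chlorine pattern (n=2): 0.57395776 : 0.36728448 : 0.05875776
Element Du pattern (n=2): 0.09344638 : 0.42448725 : 0.48206638
Convolve the two distributions (both contribute in 2-u steps):
  M: 0.57395776×0.09344638 = 0.053634
  M+2: 0.57395776×0.42448725 + 0.36728448×0.09344638 = 0.277959
  M+4: 0.57395776×0.48206638 + 0.36728448×0.42448725 + 0.05875776×0.09344638 = 0.438084
  M+6: 0.36728448×0.48206638 + 0.05875776×0.42448725 = 0.201997
  M+8: 0.05875776×0.48206638 = 0.028325
Scale to base peak (0.438084) = 100: 12.2 : 63.4 : 100.0 : 46.1 : 6.5

12.2 : 63.4 : 100.0 : 46.1 : 6.5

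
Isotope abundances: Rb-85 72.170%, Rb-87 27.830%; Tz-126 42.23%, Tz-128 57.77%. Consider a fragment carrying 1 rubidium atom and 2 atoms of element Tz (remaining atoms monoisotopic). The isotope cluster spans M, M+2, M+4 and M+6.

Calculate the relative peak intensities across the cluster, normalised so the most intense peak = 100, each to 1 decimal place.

Rubidium pattern (n=1): 0.7217 : 0.2783
Element Tz pattern (n=2): 0.17833729 : 0.48792542 : 0.33373729
Convolve the two distributions (both contribute in 2-u steps):
  M: 0.7217×0.17833729 = 0.128706
  M+2: 0.7217×0.48792542 + 0.2783×0.17833729 = 0.401767
  M+4: 0.7217×0.33373729 + 0.2783×0.48792542 = 0.376648
  M+6: 0.2783×0.33373729 = 0.092879
Scale to base peak (0.401767) = 100: 32.0 : 100.0 : 93.7 : 23.1

32.0 : 100.0 : 93.7 : 23.1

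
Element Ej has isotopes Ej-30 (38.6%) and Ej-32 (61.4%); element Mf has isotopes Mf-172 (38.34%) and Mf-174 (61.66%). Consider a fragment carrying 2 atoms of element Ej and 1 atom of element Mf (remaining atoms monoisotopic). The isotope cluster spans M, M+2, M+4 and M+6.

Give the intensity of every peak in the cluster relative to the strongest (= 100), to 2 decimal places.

Element Ej pattern (n=2): 0.148996 : 0.474008 : 0.376996
Element Mf pattern (n=1): 0.3834 : 0.6166
Convolve the two distributions (both contribute in 2-u steps):
  M: 0.148996×0.3834 = 0.057125
  M+2: 0.148996×0.6166 + 0.474008×0.3834 = 0.273606
  M+4: 0.474008×0.6166 + 0.376996×0.3834 = 0.436814
  M+6: 0.376996×0.6166 = 0.232456
Scale to base peak (0.436814) = 100: 13.08 : 62.64 : 100.00 : 53.22

13.08 : 62.64 : 100.00 : 53.22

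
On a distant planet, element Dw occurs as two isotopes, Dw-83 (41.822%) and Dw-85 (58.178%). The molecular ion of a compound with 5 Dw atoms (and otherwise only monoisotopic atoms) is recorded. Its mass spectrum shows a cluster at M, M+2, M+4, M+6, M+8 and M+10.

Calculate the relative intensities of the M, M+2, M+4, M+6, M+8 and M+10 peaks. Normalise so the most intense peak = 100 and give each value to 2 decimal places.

The 5 Dw atoms are independent, so intensities follow the terms of (0.41822 + 0.58178)^5.
P(M) = 0.41822^5 = 0.012795
P(M+2) = 5 × 0.41822^4 × 0.58178^1 = 0.088991
P(M+4) = 10 × 0.41822^3 × 0.58178^2 = 0.247589
P(M+6) = 10 × 0.41822^2 × 0.58178^3 = 0.344418
P(M+8) = 5 × 0.41822^1 × 0.58178^4 = 0.239558
P(M+10) = 0.58178^5 = 0.066649
The M+6 peak is largest (0.344418); scaling to 100 gives 3.71 : 25.84 : 71.89 : 100.00 : 69.55 : 19.35.

3.71 : 25.84 : 71.89 : 100.00 : 69.55 : 19.35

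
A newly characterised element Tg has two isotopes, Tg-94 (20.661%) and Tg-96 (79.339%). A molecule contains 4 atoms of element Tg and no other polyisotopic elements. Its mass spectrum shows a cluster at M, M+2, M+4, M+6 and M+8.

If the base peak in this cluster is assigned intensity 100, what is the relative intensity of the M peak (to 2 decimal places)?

Term probabilities: M 0.0018, M+2 0.0280, M+4 0.1612, M+6 0.4127, M+8 0.3962. Base peak = M+6.
P(M+6) = C(4,3) × 0.20661^1 × 0.79339^3 = 4 × 0.20661 × 0.49941337 = 0.412735 (base)
P(M) = C(4,0) × 0.20661^4 × 0.79339^0 = 1 × 0.00182224 × 1.0000 = 0.001822
Relative intensity = 0.001822 / 0.412735 × 100 = 0.44

0.44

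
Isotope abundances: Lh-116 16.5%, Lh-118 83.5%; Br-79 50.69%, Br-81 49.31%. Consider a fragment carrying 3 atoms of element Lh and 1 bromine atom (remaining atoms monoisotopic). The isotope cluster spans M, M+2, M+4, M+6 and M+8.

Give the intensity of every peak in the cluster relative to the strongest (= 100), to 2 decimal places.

0.49 : 7.91 : 44.83 : 100.00 : 61.70

Element Lh pattern (n=3): 0.00449213 : 0.06819863 : 0.34512637 : 0.58218287
Bromine pattern (n=1): 0.5069 : 0.4931
Convolve the two distributions (both contribute in 2-u steps):
  M: 0.00449213×0.5069 = 0.002277
  M+2: 0.00449213×0.4931 + 0.06819863×0.5069 = 0.036785
  M+4: 0.06819863×0.4931 + 0.34512637×0.5069 = 0.208573
  M+6: 0.34512637×0.4931 + 0.58218287×0.5069 = 0.465290
  M+8: 0.58218287×0.4931 = 0.287074
Scale to base peak (0.465290) = 100: 0.49 : 7.91 : 44.83 : 100.00 : 61.70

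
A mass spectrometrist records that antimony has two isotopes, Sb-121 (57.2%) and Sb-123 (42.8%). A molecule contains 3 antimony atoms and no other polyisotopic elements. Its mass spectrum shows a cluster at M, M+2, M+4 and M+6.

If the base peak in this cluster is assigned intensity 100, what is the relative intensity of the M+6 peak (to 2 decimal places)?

Binomial terms of (0.572 + 0.428)^3: M 0.1871, M+2 0.4201, M+4 0.3143, M+6 0.0784 → M+2 is the base peak.
P(M+2) = C(3,1) × 0.572^2 × 0.428^1 = 3 × 0.327184 × 0.4280 = 0.420104 (base)
P(M+6) = C(3,3) × 0.572^0 × 0.428^3 = 1 × 1.0000 × 0.07840275 = 0.078403
Relative intensity = 0.078403 / 0.420104 × 100 = 18.66

18.66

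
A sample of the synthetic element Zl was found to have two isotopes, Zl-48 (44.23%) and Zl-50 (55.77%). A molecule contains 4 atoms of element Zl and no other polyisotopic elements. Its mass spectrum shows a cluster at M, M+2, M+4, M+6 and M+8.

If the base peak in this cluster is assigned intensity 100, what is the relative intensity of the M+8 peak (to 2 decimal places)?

26.50

Binomial terms of (0.4423 + 0.5577)^4: M 0.0383, M+2 0.1930, M+4 0.3651, M+6 0.3069, M+8 0.0967 → M+4 is the base peak.
P(M+4) = C(4,2) × 0.4423^2 × 0.5577^2 = 6 × 0.19562929 × 0.31102929 = 0.365079 (base)
P(M+8) = C(4,4) × 0.4423^0 × 0.5577^4 = 1 × 1.0000 × 0.09673922 = 0.096739
Relative intensity = 0.096739 / 0.365079 × 100 = 26.50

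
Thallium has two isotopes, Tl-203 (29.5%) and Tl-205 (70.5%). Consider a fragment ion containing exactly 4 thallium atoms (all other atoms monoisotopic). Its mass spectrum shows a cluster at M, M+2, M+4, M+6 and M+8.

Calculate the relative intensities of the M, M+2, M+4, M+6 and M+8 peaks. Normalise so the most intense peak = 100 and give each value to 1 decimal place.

The 4 Tl atoms are independent, so intensities follow the terms of (0.295 + 0.705)^4.
P(M) = 0.295^4 = 0.007573
P(M+2) = 4 × 0.295^3 × 0.705^1 = 0.072396
P(M+4) = 6 × 0.295^2 × 0.705^2 = 0.259522
P(M+6) = 4 × 0.295^1 × 0.705^3 = 0.413475
P(M+8) = 0.705^4 = 0.247034
The M+6 peak is largest (0.413475); scaling to 100 gives 1.8 : 17.5 : 62.8 : 100.0 : 59.7.

1.8 : 17.5 : 62.8 : 100.0 : 59.7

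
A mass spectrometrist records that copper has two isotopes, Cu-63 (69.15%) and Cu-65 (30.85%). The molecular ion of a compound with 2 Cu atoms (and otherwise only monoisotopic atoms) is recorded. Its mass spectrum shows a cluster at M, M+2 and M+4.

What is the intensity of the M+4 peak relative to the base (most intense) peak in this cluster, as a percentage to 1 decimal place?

19.9%

Term probabilities: M 0.4782, M+2 0.4267, M+4 0.0952. Base peak = M.
P(M) = C(2,0) × 0.6915^2 × 0.3085^0 = 1 × 0.47817225 × 1.0000 = 0.478172 (base)
P(M+4) = C(2,2) × 0.6915^0 × 0.3085^2 = 1 × 1.0000 × 0.09517225 = 0.095172
Relative intensity = 0.095172 / 0.478172 × 100 = 19.9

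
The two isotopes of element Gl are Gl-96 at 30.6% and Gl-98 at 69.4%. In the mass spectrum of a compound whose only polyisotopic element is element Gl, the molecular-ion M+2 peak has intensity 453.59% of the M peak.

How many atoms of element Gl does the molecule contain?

For n independent Gl atoms, I(M+2)/I(M) = n · (abundance Gl-98) / (abundance Gl-96) = n · 0.694/0.306.
n = 4.5359 × 0.306/0.694 = 2.00 ≈ 2

2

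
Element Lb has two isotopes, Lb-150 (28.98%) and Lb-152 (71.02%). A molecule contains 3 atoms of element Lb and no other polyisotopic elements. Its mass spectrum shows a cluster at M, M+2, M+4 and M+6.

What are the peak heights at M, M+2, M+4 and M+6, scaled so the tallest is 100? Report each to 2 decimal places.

Each Lb atom is independently Lb-150 (p = 0.2898) or Lb-152 (q = 0.7102); the cluster is the binomial expansion (p + q)^3.
P(M) = 0.2898^3 = 0.024339
P(M+2) = 3 × 0.2898^2 × 0.7102^1 = 0.178936
P(M+4) = 3 × 0.2898^1 × 0.7102^2 = 0.438511
P(M+6) = 0.7102^3 = 0.358214
The M+4 peak is largest (0.438511); scaling to 100 gives 5.55 : 40.81 : 100.00 : 81.69.

5.55 : 40.81 : 100.00 : 81.69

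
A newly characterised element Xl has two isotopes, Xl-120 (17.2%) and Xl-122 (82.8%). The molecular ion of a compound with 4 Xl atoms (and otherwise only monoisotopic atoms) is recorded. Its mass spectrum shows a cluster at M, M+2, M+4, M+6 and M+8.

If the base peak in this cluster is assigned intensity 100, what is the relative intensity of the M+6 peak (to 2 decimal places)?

83.09

(0.172 + 0.828)^4 gives M 0.0009, M+2 0.0169, M+4 0.1217, M+6 0.3906, M+8 0.4700; the largest is M+8.
P(M+8) = C(4,4) × 0.172^0 × 0.828^4 = 1 × 1.0000 × 0.47002542 = 0.470025 (base)
P(M+6) = C(4,3) × 0.172^1 × 0.828^3 = 4 × 0.1720 × 0.56766355 = 0.390553
Relative intensity = 0.390553 / 0.470025 × 100 = 83.09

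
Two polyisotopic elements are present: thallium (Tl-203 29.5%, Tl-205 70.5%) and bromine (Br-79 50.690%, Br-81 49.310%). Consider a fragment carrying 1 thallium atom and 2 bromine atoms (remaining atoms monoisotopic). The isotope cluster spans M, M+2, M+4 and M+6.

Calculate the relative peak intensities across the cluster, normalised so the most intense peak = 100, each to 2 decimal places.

Thallium pattern (n=1): 0.2950 : 0.7050
Bromine pattern (n=2): 0.25694761 : 0.49990478 : 0.24314761
Convolve the two distributions (both contribute in 2-u steps):
  M: 0.2950×0.25694761 = 0.075800
  M+2: 0.2950×0.49990478 + 0.7050×0.25694761 = 0.328620
  M+4: 0.2950×0.24314761 + 0.7050×0.49990478 = 0.424161
  M+6: 0.7050×0.24314761 = 0.171419
Scale to base peak (0.424161) = 100: 17.87 : 77.48 : 100.00 : 40.41

17.87 : 77.48 : 100.00 : 40.41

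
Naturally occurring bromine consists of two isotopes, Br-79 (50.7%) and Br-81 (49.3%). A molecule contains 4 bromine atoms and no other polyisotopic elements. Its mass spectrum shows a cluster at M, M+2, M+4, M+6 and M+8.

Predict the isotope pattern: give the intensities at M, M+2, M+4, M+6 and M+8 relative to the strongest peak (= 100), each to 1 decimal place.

17.6 : 68.6 : 100.0 : 64.8 : 15.8

Expanding (0.507 + 0.493)^4:
P(M) = 0.507^4 = 0.066074
P(M+2) = 4 × 0.507^3 × 0.493^1 = 0.256999
P(M+4) = 6 × 0.507^2 × 0.493^2 = 0.374853
P(M+6) = 4 × 0.507^1 × 0.493^3 = 0.243001
P(M+8) = 0.493^4 = 0.059073
The M+4 peak is largest (0.374853); scaling to 100 gives 17.6 : 68.6 : 100.0 : 64.8 : 15.8.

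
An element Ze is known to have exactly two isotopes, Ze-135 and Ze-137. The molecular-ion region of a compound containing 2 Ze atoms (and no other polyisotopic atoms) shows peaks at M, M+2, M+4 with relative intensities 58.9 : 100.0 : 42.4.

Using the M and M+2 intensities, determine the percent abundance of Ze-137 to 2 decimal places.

Let p = fractional abundance of Ze-135. I(M+2)/I(M) = [C(2,1)·p^1·(1−p)] / p^2 = 2·(1−p)/p = 100.0/58.9 = 1.6978
(1−p)/p = 1.6978/2 = 0.8489  ⇒  p = 1/(1 + 0.8489) = 0.5409
Ze-135: 54.09%, Ze-137: 45.91%.

45.91%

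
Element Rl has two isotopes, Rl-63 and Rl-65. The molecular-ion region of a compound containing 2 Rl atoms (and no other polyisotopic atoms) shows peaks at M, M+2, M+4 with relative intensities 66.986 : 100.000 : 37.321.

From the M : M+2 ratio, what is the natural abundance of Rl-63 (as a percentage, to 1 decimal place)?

57.3%

Write p for the Rl-63 fraction. I(M+2)/I(M) = [C(2,1)·p^1·(1−p)] / p^2 = 2·(1−p)/p = 100.000/66.986 = 1.4928
(1−p)/p = 1.4928/2 = 0.7464  ⇒  p = 1/(1 + 0.7464) = 0.5726
Rl-63: 57.3%, Rl-65: 42.7%.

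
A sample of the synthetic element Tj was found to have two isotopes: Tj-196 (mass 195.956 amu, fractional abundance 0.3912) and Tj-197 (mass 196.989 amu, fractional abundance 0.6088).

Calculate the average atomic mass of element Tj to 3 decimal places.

Average mass = Σ (abundance × isotope mass) = 0.3912 × 195.956 + 0.6088 × 196.989
= 76.6580 + 119.9269 = 196.5849 amu

196.585 amu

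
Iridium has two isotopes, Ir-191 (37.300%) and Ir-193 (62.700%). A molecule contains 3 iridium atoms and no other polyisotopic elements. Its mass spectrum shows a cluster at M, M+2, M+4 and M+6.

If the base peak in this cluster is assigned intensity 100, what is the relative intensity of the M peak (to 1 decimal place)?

11.8

Binomial terms of (0.37300 + 0.62700)^3: M 0.0519, M+2 0.2617, M+4 0.4399, M+6 0.2465 → M+4 is the base peak.
P(M+4) = C(3,2) × 0.37300^1 × 0.62700^2 = 3 × 0.3730 × 0.393129 = 0.439911 (base)
P(M) = C(3,0) × 0.37300^3 × 0.62700^0 = 1 × 0.05189512 × 1.0000 = 0.051895
Relative intensity = 0.051895 / 0.439911 × 100 = 11.8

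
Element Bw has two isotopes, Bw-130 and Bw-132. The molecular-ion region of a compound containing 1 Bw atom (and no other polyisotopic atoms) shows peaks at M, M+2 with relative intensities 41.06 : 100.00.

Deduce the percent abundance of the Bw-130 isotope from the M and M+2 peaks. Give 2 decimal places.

29.11%

Write p for the Bw-130 fraction. I(M+2)/I(M) = [C(1,1)·p^0·(1−p)] / p^1 = 1·(1−p)/p = 100.00/41.06 = 2.4355
(1−p)/p = 2.4355/1 = 2.4355  ⇒  p = 1/(1 + 2.4355) = 0.2911
Bw-130: 29.11%, Bw-132: 70.89%.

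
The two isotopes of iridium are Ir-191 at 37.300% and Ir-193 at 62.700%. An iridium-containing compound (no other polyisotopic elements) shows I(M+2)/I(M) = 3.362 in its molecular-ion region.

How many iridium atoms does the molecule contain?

2

For n independent Ir atoms, I(M+2)/I(M) = n · (abundance Ir-193) / (abundance Ir-191) = n · 0.62700/0.37300.
n = 3.362 × 0.37300/0.62700 = 2.00 ≈ 2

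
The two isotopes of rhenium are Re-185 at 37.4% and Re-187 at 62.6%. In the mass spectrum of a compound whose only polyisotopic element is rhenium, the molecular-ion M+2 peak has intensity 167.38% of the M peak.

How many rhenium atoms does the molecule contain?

The M+2/M ratio from n Re atoms is n · q/p = n · 0.626/0.374.
n = 1.6738 × 0.374/0.626 = 1.00 ≈ 1

1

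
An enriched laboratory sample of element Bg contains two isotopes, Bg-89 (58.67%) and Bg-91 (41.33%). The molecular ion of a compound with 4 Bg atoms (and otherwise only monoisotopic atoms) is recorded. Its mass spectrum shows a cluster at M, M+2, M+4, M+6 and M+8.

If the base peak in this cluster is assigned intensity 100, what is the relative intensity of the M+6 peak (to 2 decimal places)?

Term probabilities: M 0.1185, M+2 0.3339, M+4 0.3528, M+6 0.1657, M+8 0.0292. Base peak = M+4.
P(M+4) = C(4,2) × 0.5867^2 × 0.4133^2 = 6 × 0.34421689 × 0.17081689 = 0.352788 (base)
P(M+6) = C(4,3) × 0.5867^1 × 0.4133^3 = 4 × 0.5867 × 0.07059862 = 0.165681
Relative intensity = 0.165681 / 0.352788 × 100 = 46.96

46.96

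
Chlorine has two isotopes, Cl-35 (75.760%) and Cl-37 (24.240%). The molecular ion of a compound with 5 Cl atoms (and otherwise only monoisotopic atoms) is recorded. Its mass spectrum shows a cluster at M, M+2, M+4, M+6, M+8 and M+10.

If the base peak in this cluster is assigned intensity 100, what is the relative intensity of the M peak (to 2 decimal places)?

(0.75760 + 0.24240)^5 gives M 0.2496, M+2 0.3993, M+4 0.2555, M+6 0.0817, M+8 0.0131, M+10 0.0008; the largest is M+2.
P(M+2) = C(5,1) × 0.75760^4 × 0.24240^1 = 5 × 0.32942751 × 0.2424 = 0.399266 (base)
P(M) = C(5,0) × 0.75760^5 × 0.24240^0 = 1 × 0.24957428 × 1.0000 = 0.249574
Relative intensity = 0.249574 / 0.399266 × 100 = 62.51

62.51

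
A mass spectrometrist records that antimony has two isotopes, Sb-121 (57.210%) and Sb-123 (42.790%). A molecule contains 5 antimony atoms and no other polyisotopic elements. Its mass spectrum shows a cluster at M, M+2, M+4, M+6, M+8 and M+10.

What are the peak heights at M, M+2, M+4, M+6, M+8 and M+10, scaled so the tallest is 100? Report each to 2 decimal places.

The 5 Sb atoms are independent, so intensities follow the terms of (0.57210 + 0.42790)^5.
P(M) = 0.57210^5 = 0.061286
P(M+2) = 5 × 0.57210^4 × 0.42790^1 = 0.229192
P(M+4) = 10 × 0.57210^3 × 0.42790^2 = 0.342847
P(M+6) = 10 × 0.57210^2 × 0.42790^3 = 0.256431
P(M+8) = 5 × 0.57210^1 × 0.42790^4 = 0.095898
P(M+10) = 0.42790^5 = 0.014345
The M+4 peak is largest (0.342847); scaling to 100 gives 17.88 : 66.85 : 100.00 : 74.79 : 27.97 : 4.18.

17.88 : 66.85 : 100.00 : 74.79 : 27.97 : 4.18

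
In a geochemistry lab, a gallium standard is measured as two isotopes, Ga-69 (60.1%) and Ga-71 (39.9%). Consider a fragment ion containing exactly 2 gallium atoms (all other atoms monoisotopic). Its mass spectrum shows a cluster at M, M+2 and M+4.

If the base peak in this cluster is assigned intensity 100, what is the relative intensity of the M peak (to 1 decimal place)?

75.3

Binomial terms of (0.601 + 0.399)^2: M 0.3612, M+2 0.4796, M+4 0.1592 → M+2 is the base peak.
P(M+2) = C(2,1) × 0.601^1 × 0.399^1 = 2 × 0.6010 × 0.3990 = 0.479598 (base)
P(M) = C(2,0) × 0.601^2 × 0.399^0 = 1 × 0.361201 × 1.0000 = 0.361201
Relative intensity = 0.361201 / 0.479598 × 100 = 75.3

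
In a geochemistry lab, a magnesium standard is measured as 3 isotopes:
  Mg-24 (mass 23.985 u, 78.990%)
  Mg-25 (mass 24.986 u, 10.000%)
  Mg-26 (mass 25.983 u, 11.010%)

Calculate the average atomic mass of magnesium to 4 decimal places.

Ar = Σ fᵢ·mᵢ = 0.78990 × 23.985 + 0.10000 × 24.986 + 0.11010 × 25.983
= 18.94575 + 2.49860 + 2.86073 = 24.30508 u

24.3051 u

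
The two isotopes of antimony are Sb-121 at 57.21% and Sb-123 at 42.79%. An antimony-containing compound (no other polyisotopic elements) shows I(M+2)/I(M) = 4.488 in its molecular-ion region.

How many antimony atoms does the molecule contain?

6

With n Sb atoms, P(M+2)/P(M) = C(n,1)·p^(n−1)q / p^n = n·q/p = n · 0.4279/0.5721.
n = 4.488 × 0.5721/0.4279 = 6.00 ≈ 6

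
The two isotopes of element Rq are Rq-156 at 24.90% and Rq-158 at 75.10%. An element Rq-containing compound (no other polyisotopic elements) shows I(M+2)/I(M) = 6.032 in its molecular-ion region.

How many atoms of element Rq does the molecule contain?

The M+2/M ratio from n Rq atoms is n · q/p = n · 0.7510/0.2490.
n = 6.032 × 0.2490/0.7510 = 2.00 ≈ 2

2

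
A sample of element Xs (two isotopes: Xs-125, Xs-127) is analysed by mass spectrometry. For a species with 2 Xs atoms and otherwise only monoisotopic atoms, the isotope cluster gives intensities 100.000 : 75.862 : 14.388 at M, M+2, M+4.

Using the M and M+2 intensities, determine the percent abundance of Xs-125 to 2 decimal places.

72.50%

Let p = fractional abundance of Xs-125. I(M+2)/I(M) = [C(2,1)·p^1·(1−p)] / p^2 = 2·(1−p)/p = 75.862/100.000 = 0.7586
(1−p)/p = 0.7586/2 = 0.3793  ⇒  p = 1/(1 + 0.3793) = 0.7250
Xs-125: 72.50%, Xs-127: 27.50%.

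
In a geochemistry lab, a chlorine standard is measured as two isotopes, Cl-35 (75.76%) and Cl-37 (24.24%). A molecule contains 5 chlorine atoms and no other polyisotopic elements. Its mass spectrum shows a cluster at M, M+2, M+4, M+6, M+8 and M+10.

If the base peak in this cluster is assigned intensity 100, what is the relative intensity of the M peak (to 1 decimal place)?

62.5

Binomial terms of (0.7576 + 0.2424)^5: M 0.2496, M+2 0.3993, M+4 0.2555, M+6 0.0817, M+8 0.0131, M+10 0.0008 → M+2 is the base peak.
P(M+2) = C(5,1) × 0.7576^4 × 0.2424^1 = 5 × 0.32942751 × 0.2424 = 0.399266 (base)
P(M) = C(5,0) × 0.7576^5 × 0.2424^0 = 1 × 0.24957428 × 1.0000 = 0.249574
Relative intensity = 0.249574 / 0.399266 × 100 = 62.5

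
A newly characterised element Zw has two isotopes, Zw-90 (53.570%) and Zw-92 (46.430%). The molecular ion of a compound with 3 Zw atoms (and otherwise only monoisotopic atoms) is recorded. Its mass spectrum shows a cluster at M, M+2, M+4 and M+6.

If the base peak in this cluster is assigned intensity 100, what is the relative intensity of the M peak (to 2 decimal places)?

38.46

(0.53570 + 0.46430)^3 gives M 0.1537, M+2 0.3997, M+4 0.3464, M+6 0.1001; the largest is M+2.
P(M+2) = C(3,1) × 0.53570^2 × 0.46430^1 = 3 × 0.28697449 × 0.4643 = 0.399727 (base)
P(M) = C(3,0) × 0.53570^3 × 0.46430^0 = 1 × 0.15373223 × 1.0000 = 0.153732
Relative intensity = 0.153732 / 0.399727 × 100 = 38.46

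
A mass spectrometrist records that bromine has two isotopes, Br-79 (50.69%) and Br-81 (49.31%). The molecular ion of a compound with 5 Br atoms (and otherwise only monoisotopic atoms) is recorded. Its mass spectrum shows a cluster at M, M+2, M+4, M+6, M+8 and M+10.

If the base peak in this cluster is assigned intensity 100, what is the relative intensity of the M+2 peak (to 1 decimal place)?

Term probabilities: M 0.0335, M+2 0.1628, M+4 0.3167, M+6 0.3081, M+8 0.1498, M+10 0.0292. Base peak = M+4.
P(M+4) = C(5,2) × 0.5069^3 × 0.4931^2 = 10 × 0.13024674 × 0.24314761 = 0.316692 (base)
P(M+2) = C(5,1) × 0.5069^4 × 0.4931^1 = 5 × 0.06602207 × 0.4931 = 0.162777
Relative intensity = 0.162777 / 0.316692 × 100 = 51.4

51.4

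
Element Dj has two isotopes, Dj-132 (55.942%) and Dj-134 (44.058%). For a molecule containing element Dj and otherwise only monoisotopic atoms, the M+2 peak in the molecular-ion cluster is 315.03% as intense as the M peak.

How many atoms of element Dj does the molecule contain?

4

For n independent Dj atoms, I(M+2)/I(M) = n · (abundance Dj-134) / (abundance Dj-132) = n · 0.44058/0.55942.
n = 3.1503 × 0.55942/0.44058 = 4.00 ≈ 4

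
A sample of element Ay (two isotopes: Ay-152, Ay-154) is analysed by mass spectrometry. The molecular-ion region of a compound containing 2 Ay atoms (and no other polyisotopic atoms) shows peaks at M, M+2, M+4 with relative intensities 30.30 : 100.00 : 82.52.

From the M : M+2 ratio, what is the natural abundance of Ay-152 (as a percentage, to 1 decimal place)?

Write p for the Ay-152 fraction. I(M+2)/I(M) = [C(2,1)·p^1·(1−p)] / p^2 = 2·(1−p)/p = 100.00/30.30 = 3.3003
(1−p)/p = 3.3003/2 = 1.6502  ⇒  p = 1/(1 + 1.6502) = 0.3773
Ay-152: 37.7%, Ay-154: 62.3%.

37.7%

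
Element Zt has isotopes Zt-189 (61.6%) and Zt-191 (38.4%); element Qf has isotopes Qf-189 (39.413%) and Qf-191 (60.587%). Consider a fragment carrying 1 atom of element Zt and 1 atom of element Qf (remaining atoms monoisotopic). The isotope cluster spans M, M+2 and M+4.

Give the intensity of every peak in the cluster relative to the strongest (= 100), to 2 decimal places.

46.28 : 100.00 : 44.35

Element Zt pattern (n=1): 0.6160 : 0.3840
Element Qf pattern (n=1): 0.39413 : 0.60587
Convolve the two distributions (both contribute in 2-u steps):
  M: 0.6160×0.39413 = 0.242784
  M+2: 0.6160×0.60587 + 0.3840×0.39413 = 0.524562
  M+4: 0.3840×0.60587 = 0.232654
Scale to base peak (0.524562) = 100: 46.28 : 100.00 : 44.35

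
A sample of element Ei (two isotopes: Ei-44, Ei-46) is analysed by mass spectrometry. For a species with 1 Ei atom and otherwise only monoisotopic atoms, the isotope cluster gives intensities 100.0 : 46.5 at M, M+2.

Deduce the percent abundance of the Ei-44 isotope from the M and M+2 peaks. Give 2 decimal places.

Let p = fractional abundance of Ei-44. I(M+2)/I(M) = [C(1,1)·p^0·(1−p)] / p^1 = 1·(1−p)/p = 46.5/100.0 = 0.4650
(1−p)/p = 0.4650/1 = 0.4650  ⇒  p = 1/(1 + 0.4650) = 0.6826
Ei-44: 68.26%, Ei-46: 31.74%.

68.26%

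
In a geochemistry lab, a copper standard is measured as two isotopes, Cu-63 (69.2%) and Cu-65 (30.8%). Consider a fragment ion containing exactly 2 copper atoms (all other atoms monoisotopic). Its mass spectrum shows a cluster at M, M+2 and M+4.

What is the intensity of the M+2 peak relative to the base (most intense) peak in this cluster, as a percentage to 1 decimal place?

Binomial terms of (0.692 + 0.308)^2: M 0.4789, M+2 0.4263, M+4 0.0949 → M is the base peak.
P(M) = C(2,0) × 0.692^2 × 0.308^0 = 1 × 0.478864 × 1.0000 = 0.478864 (base)
P(M+2) = C(2,1) × 0.692^1 × 0.308^1 = 2 × 0.6920 × 0.3080 = 0.426272
Relative intensity = 0.426272 / 0.478864 × 100 = 89.0

89.0%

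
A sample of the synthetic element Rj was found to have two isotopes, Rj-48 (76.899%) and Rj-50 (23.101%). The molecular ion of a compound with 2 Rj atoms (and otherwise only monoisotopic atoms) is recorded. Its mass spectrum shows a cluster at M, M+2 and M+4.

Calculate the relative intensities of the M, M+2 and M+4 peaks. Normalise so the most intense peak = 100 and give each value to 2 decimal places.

Each Rj atom is independently Rj-48 (p = 0.76899) or Rj-50 (q = 0.23101); the cluster is the binomial expansion (p + q)^2.
P(M) = 0.76899^2 = 0.591346
P(M+2) = 2 × 0.76899^1 × 0.23101^1 = 0.355289
P(M+4) = 0.23101^2 = 0.053366
The M peak is largest (0.591346); scaling to 100 gives 100.00 : 60.08 : 9.02.

100.00 : 60.08 : 9.02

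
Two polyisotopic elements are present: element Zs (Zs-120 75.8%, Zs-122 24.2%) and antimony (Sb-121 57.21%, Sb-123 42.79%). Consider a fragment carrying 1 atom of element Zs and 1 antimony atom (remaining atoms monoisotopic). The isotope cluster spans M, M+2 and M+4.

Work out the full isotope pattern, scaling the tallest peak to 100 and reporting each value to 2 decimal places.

93.70 : 100.00 : 22.38

Element Zs pattern (n=1): 0.7580 : 0.2420
Antimony pattern (n=1): 0.5721 : 0.4279
Convolve the two distributions (both contribute in 2-u steps):
  M: 0.7580×0.5721 = 0.433652
  M+2: 0.7580×0.4279 + 0.2420×0.5721 = 0.462796
  M+4: 0.2420×0.4279 = 0.103552
Scale to base peak (0.462796) = 100: 93.70 : 100.00 : 22.38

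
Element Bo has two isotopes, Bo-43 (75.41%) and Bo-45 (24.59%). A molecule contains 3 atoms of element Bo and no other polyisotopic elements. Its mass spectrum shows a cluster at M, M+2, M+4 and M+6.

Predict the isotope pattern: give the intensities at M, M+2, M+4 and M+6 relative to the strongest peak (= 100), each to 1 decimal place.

100.0 : 97.8 : 31.9 : 3.5

Expanding (0.7541 + 0.2459)^3:
P(M) = 0.7541^3 = 0.428832
P(M+2) = 3 × 0.7541^2 × 0.2459^1 = 0.419506
P(M+4) = 3 × 0.7541^1 × 0.2459^2 = 0.136794
P(M+6) = 0.2459^3 = 0.014869
The M peak is largest (0.428832); scaling to 100 gives 100.0 : 97.8 : 31.9 : 3.5.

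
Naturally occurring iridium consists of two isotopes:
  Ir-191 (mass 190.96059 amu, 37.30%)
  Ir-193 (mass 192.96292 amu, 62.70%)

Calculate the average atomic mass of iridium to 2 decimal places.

Average mass = Σ (abundance × isotope mass) = 0.3730 × 190.96059 + 0.6270 × 192.96292
= 71.228300 + 120.987751 = 192.216051 amu

192.22 amu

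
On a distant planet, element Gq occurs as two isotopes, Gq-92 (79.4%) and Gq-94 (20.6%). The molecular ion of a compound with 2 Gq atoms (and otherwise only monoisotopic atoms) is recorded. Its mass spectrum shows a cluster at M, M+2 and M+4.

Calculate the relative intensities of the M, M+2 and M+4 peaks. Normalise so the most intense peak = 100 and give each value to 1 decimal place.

100.0 : 51.9 : 6.7

The 2 Gq atoms are independent, so intensities follow the terms of (0.794 + 0.206)^2.
P(M) = 0.794^2 = 0.630436
P(M+2) = 2 × 0.794^1 × 0.206^1 = 0.327128
P(M+4) = 0.206^2 = 0.042436
The M peak is largest (0.630436); scaling to 100 gives 100.0 : 51.9 : 6.7.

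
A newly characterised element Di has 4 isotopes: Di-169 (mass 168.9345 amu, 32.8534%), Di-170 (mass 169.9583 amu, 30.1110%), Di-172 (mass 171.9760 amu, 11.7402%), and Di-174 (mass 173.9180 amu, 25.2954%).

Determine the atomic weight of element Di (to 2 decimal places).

170.86 amu

Weight each isotope mass by its fractional abundance: 0.328534 × 168.9345 + 0.301110 × 169.9583 + 0.117402 × 171.9760 + 0.252954 × 173.9180
= 55.50073 + 51.17614 + 20.19033 + 43.99325 = 170.86045 amu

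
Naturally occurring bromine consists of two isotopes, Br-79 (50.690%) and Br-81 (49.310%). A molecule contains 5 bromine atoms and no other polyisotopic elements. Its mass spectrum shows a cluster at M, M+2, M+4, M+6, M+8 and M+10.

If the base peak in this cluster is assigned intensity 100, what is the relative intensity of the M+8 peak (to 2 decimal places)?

47.31

Binomial terms of (0.50690 + 0.49310)^5: M 0.0335, M+2 0.1628, M+4 0.3167, M+6 0.3081, M+8 0.1498, M+10 0.0292 → M+4 is the base peak.
P(M+4) = C(5,2) × 0.50690^3 × 0.49310^2 = 10 × 0.13024674 × 0.24314761 = 0.316692 (base)
P(M+8) = C(5,4) × 0.50690^1 × 0.49310^4 = 5 × 0.5069 × 0.05912076 = 0.149842
Relative intensity = 0.149842 / 0.316692 × 100 = 47.31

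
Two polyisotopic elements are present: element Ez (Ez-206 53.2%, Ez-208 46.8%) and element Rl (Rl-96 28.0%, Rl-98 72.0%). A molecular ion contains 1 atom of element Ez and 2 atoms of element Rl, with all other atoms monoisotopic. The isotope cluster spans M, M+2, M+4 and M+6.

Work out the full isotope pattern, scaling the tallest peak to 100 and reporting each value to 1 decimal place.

Element Ez pattern (n=1): 0.5320 : 0.4680
Element Rl pattern (n=2): 0.0784 : 0.4032 : 0.5184
Convolve the two distributions (both contribute in 2-u steps):
  M: 0.5320×0.0784 = 0.041709
  M+2: 0.5320×0.4032 + 0.4680×0.0784 = 0.251194
  M+4: 0.5320×0.5184 + 0.4680×0.4032 = 0.464486
  M+6: 0.4680×0.5184 = 0.242611
Scale to base peak (0.464486) = 100: 9.0 : 54.1 : 100.0 : 52.2

9.0 : 54.1 : 100.0 : 52.2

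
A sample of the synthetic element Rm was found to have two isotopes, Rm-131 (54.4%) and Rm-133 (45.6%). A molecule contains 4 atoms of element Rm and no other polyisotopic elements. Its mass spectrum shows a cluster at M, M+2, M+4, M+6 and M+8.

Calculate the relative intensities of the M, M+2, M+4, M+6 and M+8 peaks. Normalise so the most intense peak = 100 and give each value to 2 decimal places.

23.72 : 79.53 : 100.00 : 55.88 : 11.71

The 4 Rm atoms are independent, so intensities follow the terms of (0.544 + 0.456)^4.
P(M) = 0.544^4 = 0.087578
P(M+2) = 4 × 0.544^3 × 0.456^1 = 0.293644
P(M+4) = 6 × 0.544^2 × 0.456^2 = 0.369214
P(M+6) = 4 × 0.544^1 × 0.456^3 = 0.206326
P(M+8) = 0.456^4 = 0.043237
The M+4 peak is largest (0.369214); scaling to 100 gives 23.72 : 79.53 : 100.00 : 55.88 : 11.71.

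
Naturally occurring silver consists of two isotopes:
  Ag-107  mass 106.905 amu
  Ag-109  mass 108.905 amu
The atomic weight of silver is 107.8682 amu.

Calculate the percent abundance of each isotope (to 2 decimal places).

Let x be the fractional abundance of Ag-107; then Ag-109 has abundance 1 − x.
106.905·x + 108.905·(1 − x) = 107.8682
(106.905 − 108.905)·x = 107.8682 − 108.905
x = -1.0368 / -2.000 = 0.51840 → 51.84% Ag-107, 48.16% Ag-109.

Ag-107: 51.84%, Ag-109: 48.16%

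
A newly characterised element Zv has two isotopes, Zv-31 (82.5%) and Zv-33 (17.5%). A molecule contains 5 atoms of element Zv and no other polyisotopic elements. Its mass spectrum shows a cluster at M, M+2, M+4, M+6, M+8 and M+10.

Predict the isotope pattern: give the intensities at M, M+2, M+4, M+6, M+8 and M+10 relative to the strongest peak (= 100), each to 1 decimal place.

Expanding (0.825 + 0.175)^5:
P(M) = 0.825^5 = 0.382182
P(M+2) = 5 × 0.825^4 × 0.175^1 = 0.405344
P(M+4) = 10 × 0.825^3 × 0.175^2 = 0.171964
P(M+6) = 10 × 0.825^2 × 0.175^3 = 0.036477
P(M+8) = 5 × 0.825^1 × 0.175^4 = 0.003869
P(M+10) = 0.175^5 = 0.000164
The M+2 peak is largest (0.405344); scaling to 100 gives 94.3 : 100.0 : 42.4 : 9.0 : 1.0 : 0.0.

94.3 : 100.0 : 42.4 : 9.0 : 1.0 : 0.0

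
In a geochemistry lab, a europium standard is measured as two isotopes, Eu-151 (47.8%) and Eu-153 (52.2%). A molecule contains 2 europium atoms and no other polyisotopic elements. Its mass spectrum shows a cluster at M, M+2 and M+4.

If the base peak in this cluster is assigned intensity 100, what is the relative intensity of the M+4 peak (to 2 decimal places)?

54.60

(0.478 + 0.522)^2 gives M 0.2285, M+2 0.4990, M+4 0.2725; the largest is M+2.
P(M+2) = C(2,1) × 0.478^1 × 0.522^1 = 2 × 0.4780 × 0.5220 = 0.499032 (base)
P(M+4) = C(2,2) × 0.478^0 × 0.522^2 = 1 × 1.0000 × 0.272484 = 0.272484
Relative intensity = 0.272484 / 0.499032 × 100 = 54.60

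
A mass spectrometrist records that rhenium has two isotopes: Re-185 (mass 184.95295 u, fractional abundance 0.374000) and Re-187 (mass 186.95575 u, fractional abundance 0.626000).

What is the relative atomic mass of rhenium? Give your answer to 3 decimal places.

Ar = Σ fᵢ·mᵢ = 0.374000 × 184.95295 + 0.626000 × 186.95575
= 69.172403 + 117.034300 = 186.206703 u

186.207 u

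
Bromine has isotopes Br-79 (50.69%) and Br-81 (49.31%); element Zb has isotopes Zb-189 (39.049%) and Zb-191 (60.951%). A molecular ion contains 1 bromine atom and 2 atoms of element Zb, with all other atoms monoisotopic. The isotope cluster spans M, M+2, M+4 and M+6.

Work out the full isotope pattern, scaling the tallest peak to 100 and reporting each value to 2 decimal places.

18.27 : 74.81 : 100.00 : 43.30

Bromine pattern (n=1): 0.5069 : 0.4931
Element Zb pattern (n=2): 0.15248244 : 0.47601512 : 0.37150244
Convolve the two distributions (both contribute in 2-u steps):
  M: 0.5069×0.15248244 = 0.077293
  M+2: 0.5069×0.47601512 + 0.4931×0.15248244 = 0.316481
  M+4: 0.5069×0.37150244 + 0.4931×0.47601512 = 0.423038
  M+6: 0.4931×0.37150244 = 0.183188
Scale to base peak (0.423038) = 100: 18.27 : 74.81 : 100.00 : 43.30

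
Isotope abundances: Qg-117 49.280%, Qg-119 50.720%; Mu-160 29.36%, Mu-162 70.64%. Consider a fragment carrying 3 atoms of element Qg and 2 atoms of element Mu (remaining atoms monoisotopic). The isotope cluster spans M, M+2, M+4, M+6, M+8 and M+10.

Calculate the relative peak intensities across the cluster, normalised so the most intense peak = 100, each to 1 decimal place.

2.9 : 23.1 : 69.5 : 100.0 : 69.0 : 18.4

Element Qg pattern (n=3): 0.11967739 : 0.36952336 : 0.38032112 : 0.13047813
Element Mu pattern (n=2): 0.08620096 : 0.41479808 : 0.49900096
Convolve the two distributions (both contribute in 2-u steps):
  M: 0.11967739×0.08620096 = 0.010316
  M+2: 0.11967739×0.41479808 + 0.36952336×0.08620096 = 0.081495
  M+4: 0.11967739×0.49900096 + 0.36952336×0.41479808 + 0.38032112×0.08620096 = 0.245781
  M+6: 0.36952336×0.49900096 + 0.38032112×0.41479808 + 0.13047813×0.08620096 = 0.353396
  M+8: 0.38032112×0.49900096 + 0.13047813×0.41479808 = 0.243903
  M+10: 0.13047813×0.49900096 = 0.065109
Scale to base peak (0.353396) = 100: 2.9 : 23.1 : 69.5 : 100.0 : 69.0 : 18.4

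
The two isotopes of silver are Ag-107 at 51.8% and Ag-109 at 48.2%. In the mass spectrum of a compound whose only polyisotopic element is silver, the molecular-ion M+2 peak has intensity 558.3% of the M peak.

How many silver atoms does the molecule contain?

6

The M+2/M ratio from n Ag atoms is n · q/p = n · 0.482/0.518.
n = 5.583 × 0.518/0.482 = 6.00 ≈ 6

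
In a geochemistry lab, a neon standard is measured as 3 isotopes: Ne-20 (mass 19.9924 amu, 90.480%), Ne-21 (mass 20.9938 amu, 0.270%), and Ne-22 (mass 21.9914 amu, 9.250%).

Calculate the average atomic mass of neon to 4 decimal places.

Ar = Σ fᵢ·mᵢ = 0.90480 × 19.9924 + 0.00270 × 20.9938 + 0.09250 × 21.9914
= 18.08912 + 0.05668 + 2.03420 = 20.18000 amu

20.1800 amu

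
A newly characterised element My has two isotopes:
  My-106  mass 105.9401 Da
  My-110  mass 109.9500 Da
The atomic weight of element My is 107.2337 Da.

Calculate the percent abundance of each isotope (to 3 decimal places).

Writing the weighted mean with unknown fraction x of My-106:
105.9401·x + 109.9500·(1 − x) = 107.2337
(105.9401 − 109.9500)·x = 107.2337 − 109.9500
x = -2.7163 / -4.0099 = 0.67740 → 67.740% My-106, 32.260% My-110.

My-106: 67.740%, My-110: 32.260%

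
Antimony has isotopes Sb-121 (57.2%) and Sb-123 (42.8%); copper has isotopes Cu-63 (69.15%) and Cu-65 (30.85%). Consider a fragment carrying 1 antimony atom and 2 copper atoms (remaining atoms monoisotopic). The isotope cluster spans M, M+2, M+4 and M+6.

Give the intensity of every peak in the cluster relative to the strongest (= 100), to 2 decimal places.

60.96 : 100.00 : 52.83 : 9.08

Antimony pattern (n=1): 0.5720 : 0.4280
Copper pattern (n=2): 0.47817225 : 0.4266555 : 0.09517225
Convolve the two distributions (both contribute in 2-u steps):
  M: 0.5720×0.47817225 = 0.273515
  M+2: 0.5720×0.4266555 + 0.4280×0.47817225 = 0.448705
  M+4: 0.5720×0.09517225 + 0.4280×0.4266555 = 0.237047
  M+6: 0.4280×0.09517225 = 0.040734
Scale to base peak (0.448705) = 100: 60.96 : 100.00 : 52.83 : 9.08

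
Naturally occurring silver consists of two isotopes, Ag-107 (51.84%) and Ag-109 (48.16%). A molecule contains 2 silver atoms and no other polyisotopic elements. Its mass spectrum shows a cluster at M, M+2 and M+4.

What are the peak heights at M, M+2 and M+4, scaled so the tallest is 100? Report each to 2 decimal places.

53.82 : 100.00 : 46.45

Expanding (0.5184 + 0.4816)^2:
P(M) = 0.5184^2 = 0.268739
P(M+2) = 2 × 0.5184^1 × 0.4816^1 = 0.499323
P(M+4) = 0.4816^2 = 0.231939
The M+2 peak is largest (0.499323); scaling to 100 gives 53.82 : 100.00 : 46.45.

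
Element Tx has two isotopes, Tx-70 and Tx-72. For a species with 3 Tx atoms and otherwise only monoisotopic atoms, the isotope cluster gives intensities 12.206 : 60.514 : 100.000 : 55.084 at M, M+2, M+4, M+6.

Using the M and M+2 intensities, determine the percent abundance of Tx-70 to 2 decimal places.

Write p for the Tx-70 fraction. I(M+2)/I(M) = [C(3,1)·p^2·(1−p)] / p^3 = 3·(1−p)/p = 60.514/12.206 = 4.9577
(1−p)/p = 4.9577/3 = 1.6526  ⇒  p = 1/(1 + 1.6526) = 0.3770
Tx-70: 37.70%, Tx-72: 62.30%.

37.70%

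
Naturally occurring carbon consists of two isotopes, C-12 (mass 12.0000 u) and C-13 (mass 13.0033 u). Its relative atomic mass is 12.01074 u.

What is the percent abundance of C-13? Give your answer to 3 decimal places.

1.070%

With x = fraction of C-12 (so C-13 is 1 − x):
12.0000·x + 13.0033·(1 − x) = 12.01074
(12.0000 − 13.0033)·x = 12.01074 − 13.0033
x = -0.99256 / -1.0033 = 0.98930 → 98.930% C-12, 1.070% C-13.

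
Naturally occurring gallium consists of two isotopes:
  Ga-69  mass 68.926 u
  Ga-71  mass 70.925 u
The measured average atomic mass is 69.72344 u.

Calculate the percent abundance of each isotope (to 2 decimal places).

Ga-69: 60.11%, Ga-71: 39.89%

Let x be the fractional abundance of Ga-69; then Ga-71 has abundance 1 − x.
68.926·x + 70.925·(1 − x) = 69.72344
(68.926 − 70.925)·x = 69.72344 − 70.925
x = -1.20156 / -1.999 = 0.60108 → 60.11% Ga-69, 39.89% Ga-71.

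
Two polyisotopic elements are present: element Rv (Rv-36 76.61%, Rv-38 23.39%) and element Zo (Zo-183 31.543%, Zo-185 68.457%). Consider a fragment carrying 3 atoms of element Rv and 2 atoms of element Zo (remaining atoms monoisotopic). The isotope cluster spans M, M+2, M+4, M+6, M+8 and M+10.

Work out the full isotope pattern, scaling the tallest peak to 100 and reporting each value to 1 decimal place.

Element Rv pattern (n=3): 0.44963115 : 0.41183419 : 0.12573818 : 0.01279648
Element Zo pattern (n=2): 0.09949608 : 0.43186783 : 0.46863608
Convolve the two distributions (both contribute in 2-u steps):
  M: 0.44963115×0.09949608 = 0.044737
  M+2: 0.44963115×0.43186783 + 0.41183419×0.09949608 = 0.235157
  M+4: 0.44963115×0.46863608 + 0.41183419×0.43186783 + 0.12573818×0.09949608 = 0.401082
  M+6: 0.41183419×0.46863608 + 0.12573818×0.43186783 + 0.01279648×0.09949608 = 0.248576
  M+8: 0.12573818×0.46863608 + 0.01279648×0.43186783 = 0.064452
  M+10: 0.01279648×0.46863608 = 0.005997
Scale to base peak (0.401082) = 100: 11.2 : 58.6 : 100.0 : 62.0 : 16.1 : 1.5

11.2 : 58.6 : 100.0 : 62.0 : 16.1 : 1.5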